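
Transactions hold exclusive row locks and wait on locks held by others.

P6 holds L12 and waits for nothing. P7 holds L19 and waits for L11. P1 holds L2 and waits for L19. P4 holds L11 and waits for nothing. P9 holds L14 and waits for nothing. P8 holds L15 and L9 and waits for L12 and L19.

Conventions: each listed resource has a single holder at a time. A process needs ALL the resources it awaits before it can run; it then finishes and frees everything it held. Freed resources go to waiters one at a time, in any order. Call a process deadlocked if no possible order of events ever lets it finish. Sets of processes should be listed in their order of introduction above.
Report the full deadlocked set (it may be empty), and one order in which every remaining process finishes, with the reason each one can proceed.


Nothing here is deadlocked.
Key observation: there is no circular wait here — follow any chain and it reaches a process that is free to run now.
One completion order for the rest: P4, P9, P7, P1, P6, P8.
Verifying each step:
  P4: no waits; runs immediately, freeing L11
  P9: no waits; runs immediately, freeing L14
  P7 waits on L11 — all released -> runs and releases L19
  P1 waits on L19 — all released -> runs and releases L2
  P6: no waits; runs immediately, freeing L12
  P8 waits on L12 and L19 — all released -> runs and releases L15 and L9


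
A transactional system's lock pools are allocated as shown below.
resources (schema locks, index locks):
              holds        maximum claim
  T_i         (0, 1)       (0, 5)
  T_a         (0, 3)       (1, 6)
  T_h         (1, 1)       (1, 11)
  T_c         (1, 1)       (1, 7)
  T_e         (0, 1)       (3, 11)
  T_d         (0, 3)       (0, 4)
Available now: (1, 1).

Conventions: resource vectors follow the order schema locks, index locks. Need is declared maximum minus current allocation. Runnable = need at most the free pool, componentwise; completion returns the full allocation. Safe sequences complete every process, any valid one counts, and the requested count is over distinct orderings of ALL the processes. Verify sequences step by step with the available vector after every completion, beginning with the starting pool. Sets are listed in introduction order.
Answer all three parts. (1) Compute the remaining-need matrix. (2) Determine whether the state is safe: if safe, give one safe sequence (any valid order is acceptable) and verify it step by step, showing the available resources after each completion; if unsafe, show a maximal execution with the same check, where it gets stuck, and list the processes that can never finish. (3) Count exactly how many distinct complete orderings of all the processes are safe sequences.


(1) Remaining need (order schema locks, index locks):
  T_i: (0, 4)
  T_a: (1, 3)
  T_h: (0, 10)
  T_c: (0, 6)
  T_e: (3, 10)
  T_d: (0, 1)
(2) The state is UNSAFE.
Key observation: no order helps: past T_d, T_a, T_i, T_c, the free pool tops out at (2, 9), below what each blocked process needs in index locks.
The run T_d, T_a, T_i, T_c cannot be extended any further. Check, step by step:
  pool = (1, 1)
  T_d needs (0, 1) <= (1, 1) -> finishes; pool += (0, 3) = (1, 4)
  T_a needs (1, 3) <= (1, 4) -> finishes; pool += (0, 3) = (1, 7)
  T_i needs (0, 4) <= (1, 7) -> finishes; pool += (0, 1) = (1, 8)
  T_c needs (0, 6) <= (1, 8) -> finishes; pool += (1, 1) = (2, 9)
  blocked: T_h wants (0, 10), pool (2, 9) — not enough index locks
  blocked: T_e wants (3, 10), pool (2, 9) — not enough schema locks and index locks
Processes that can never finish: T_h and T_e.
(3) Exactly 0 of the possible complete orderings are safe sequences.


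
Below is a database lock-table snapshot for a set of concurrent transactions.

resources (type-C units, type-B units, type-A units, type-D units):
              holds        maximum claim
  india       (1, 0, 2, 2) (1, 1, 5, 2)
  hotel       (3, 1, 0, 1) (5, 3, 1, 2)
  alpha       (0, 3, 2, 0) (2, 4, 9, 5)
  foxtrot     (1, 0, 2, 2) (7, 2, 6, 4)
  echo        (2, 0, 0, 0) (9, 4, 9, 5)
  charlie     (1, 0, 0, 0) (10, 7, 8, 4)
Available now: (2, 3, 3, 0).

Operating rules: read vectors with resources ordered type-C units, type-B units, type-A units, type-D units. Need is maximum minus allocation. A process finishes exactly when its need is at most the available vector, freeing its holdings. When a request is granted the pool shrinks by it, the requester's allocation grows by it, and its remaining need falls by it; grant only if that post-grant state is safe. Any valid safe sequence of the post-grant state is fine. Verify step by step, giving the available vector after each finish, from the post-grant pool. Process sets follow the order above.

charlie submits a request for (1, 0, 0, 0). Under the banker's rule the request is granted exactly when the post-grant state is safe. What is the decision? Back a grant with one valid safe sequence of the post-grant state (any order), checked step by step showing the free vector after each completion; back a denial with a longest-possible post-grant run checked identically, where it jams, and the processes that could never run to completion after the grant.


DENY — the pretend-granted state is unsafe.
Key observation: after india, hotel the pool peaks at (5, 4, 5, 3), and each blocked process is short somewhere: alpha on type-A units, type-D units; foxtrot on type-C units; echo on type-C units, type-A units, type-D units; charlie on type-C units, type-B units, type-A units, type-D units.
Pretend the grant happened; the run india, hotel goes as far as possible. Check, step by step:
  pool = (1, 3, 3, 0)
  india needs (0, 1, 3, 0) <= (1, 3, 3, 0) -> finishes; pool += (1, 0, 2, 2) = (2, 3, 5, 2)
  hotel needs (2, 2, 1, 1) <= (2, 3, 5, 2) -> finishes; pool += (3, 1, 0, 1) = (5, 4, 5, 3)
  alpha still needs (2, 1, 7, 5) but only (5, 4, 5, 3) is free — short on type-A units and type-D units
  foxtrot still needs (6, 2, 4, 2) but only (5, 4, 5, 3) is free — short on type-C units
  echo still needs (7, 4, 9, 5) but only (5, 4, 5, 3) is free — short on type-C units, type-A units and type-D units
  charlie still needs (8, 7, 8, 4) but only (5, 4, 5, 3) is free — short on type-C units, type-B units, type-A units and type-D units
Post-grant, the permanently blocked set is alpha, foxtrot, echo and charlie.


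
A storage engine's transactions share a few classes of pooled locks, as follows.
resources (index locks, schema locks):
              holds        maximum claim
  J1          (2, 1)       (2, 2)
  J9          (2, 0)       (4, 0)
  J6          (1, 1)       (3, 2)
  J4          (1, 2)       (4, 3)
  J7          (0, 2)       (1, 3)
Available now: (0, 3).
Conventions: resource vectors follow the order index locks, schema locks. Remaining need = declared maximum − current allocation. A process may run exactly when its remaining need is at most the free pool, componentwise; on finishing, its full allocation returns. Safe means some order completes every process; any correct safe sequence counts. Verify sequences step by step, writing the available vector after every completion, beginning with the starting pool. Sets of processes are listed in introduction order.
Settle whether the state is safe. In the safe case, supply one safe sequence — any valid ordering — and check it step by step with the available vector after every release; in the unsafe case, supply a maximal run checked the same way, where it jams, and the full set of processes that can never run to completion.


The state is SAFE; one workable sequence: J1, J6, J4, J9, J7.
Key observation: reading the order forward, J6 is the first process whose need (2, 1) meets the free pool (2, 4) exactly on a resource it requests.
Verifying each step:
  pool = (0, 3)
  J1 needs (0, 1) <= (0, 3) -> finishes; pool += (2, 1) = (2, 4)
  J6 needs (2, 1) <= (2, 4) -> finishes; pool += (1, 1) = (3, 5)
  J4 needs (3, 1) <= (3, 5) -> finishes; pool += (1, 2) = (4, 7)
  J9 needs (2, 0) <= (4, 7) -> finishes; pool += (2, 0) = (6, 7)
  J7 needs (1, 1) <= (6, 7) -> finishes; pool += (0, 2) = (6, 9)


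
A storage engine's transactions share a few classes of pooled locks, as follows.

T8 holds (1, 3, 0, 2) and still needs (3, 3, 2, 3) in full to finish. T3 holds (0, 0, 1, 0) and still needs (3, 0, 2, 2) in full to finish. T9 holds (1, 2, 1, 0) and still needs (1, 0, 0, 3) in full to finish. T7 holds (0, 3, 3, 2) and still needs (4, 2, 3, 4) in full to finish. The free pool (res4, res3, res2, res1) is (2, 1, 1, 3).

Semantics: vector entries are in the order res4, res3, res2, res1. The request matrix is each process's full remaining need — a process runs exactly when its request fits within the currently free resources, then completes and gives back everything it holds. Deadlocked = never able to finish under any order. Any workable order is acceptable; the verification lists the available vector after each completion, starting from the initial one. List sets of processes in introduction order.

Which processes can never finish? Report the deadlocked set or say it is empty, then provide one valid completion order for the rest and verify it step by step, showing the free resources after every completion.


The deadlocked set is empty.
Key observation: the pool covers T9 at once, and every later process fits after earlier releases.
A valid finishing order for the others: T9, T8, T3, T7. Check, step by step:
  pool = (2, 1, 1, 3)
  T9: need (1, 0, 0, 3) fits (2, 1, 1, 3); releases (1, 2, 1, 0), pool now (3, 3, 2, 3)
  T8: need (3, 3, 2, 3) fits (3, 3, 2, 3); releases (1, 3, 0, 2), pool now (4, 6, 2, 5)
  T3: need (3, 0, 2, 2) fits (4, 6, 2, 5); releases (0, 0, 1, 0), pool now (4, 6, 3, 5)
  T7: need (4, 2, 3, 4) fits (4, 6, 3, 5); releases (0, 3, 3, 2), pool now (4, 9, 6, 7)


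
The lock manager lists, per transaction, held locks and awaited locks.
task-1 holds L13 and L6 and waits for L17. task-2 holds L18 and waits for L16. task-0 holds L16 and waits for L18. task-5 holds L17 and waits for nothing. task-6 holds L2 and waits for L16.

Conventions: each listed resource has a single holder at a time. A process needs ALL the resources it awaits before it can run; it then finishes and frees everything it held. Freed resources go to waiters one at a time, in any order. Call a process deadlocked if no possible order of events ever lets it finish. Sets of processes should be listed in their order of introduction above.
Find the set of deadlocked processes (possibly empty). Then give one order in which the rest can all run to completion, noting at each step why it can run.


Deadlocked: task-2, task-0 and task-6.
Key observation: the loop task-2 -> task-0 -> task-2 blocks itself forever; task-6 waits into the deadlock from upstream.
The rest can finish in the order task-5, task-1.
Step-by-step check:
  run task-5 (it waits on nothing); releases L17
  task-1 waits on L17 — all released -> runs and releases L13 and L6


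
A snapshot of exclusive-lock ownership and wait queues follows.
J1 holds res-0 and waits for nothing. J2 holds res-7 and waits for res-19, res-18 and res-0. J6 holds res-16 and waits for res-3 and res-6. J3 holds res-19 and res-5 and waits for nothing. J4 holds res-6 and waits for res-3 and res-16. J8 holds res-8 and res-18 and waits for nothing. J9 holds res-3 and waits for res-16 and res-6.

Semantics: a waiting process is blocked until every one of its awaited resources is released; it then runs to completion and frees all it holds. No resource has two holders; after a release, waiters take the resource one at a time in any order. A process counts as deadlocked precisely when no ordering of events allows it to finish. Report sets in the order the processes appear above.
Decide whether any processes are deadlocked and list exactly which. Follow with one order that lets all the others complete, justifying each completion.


The deadlocked set is J6, J4 and J9.
Key observation: J6 -> J4 -> J6 is a circular wait — nothing in it can go first; J9 is caught in further circular waits.
A valid finishing order for the others: J1, J8, J3, J2.
Check, step by step:
  run J1 (it waits on nothing); releases res-0
  run J8 (it waits on nothing); releases res-8 and res-18
  run J3 (it waits on nothing); releases res-19 and res-5
  J2: everything it awaited (res-19, res-18 and res-0) is free; runs, freeing res-7


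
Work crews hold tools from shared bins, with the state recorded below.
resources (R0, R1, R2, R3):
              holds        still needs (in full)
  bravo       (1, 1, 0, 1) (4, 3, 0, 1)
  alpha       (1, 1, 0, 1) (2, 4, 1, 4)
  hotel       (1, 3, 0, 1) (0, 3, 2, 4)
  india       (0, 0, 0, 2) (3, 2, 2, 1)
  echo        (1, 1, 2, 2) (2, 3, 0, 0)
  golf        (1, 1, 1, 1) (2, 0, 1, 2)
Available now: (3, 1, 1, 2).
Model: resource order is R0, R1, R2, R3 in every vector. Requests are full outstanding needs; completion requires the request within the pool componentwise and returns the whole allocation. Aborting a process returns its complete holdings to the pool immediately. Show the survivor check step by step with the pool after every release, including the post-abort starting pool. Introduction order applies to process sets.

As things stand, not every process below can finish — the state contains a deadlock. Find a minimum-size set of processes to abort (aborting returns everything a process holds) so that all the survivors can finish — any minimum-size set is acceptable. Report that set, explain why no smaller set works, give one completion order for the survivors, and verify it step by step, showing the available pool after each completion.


Abort hotel.
Key observation: the deadlocked bravo becomes finishable only because hotel released (1, 3, 0, 1); it completes at step 1 below.
No smaller set exists: with zero aborts the deadlock remains.
The survivors complete as bravo, echo, india, alpha, golf. Walking it through (starting from the post-abort pool):
  pool = (4, 4, 1, 3)
  bravo: need (4, 3, 0, 1) fits (4, 4, 1, 3); releases (1, 1, 0, 1), pool now (5, 5, 1, 4)
  echo: need (2, 3, 0, 0) fits (5, 5, 1, 4); releases (1, 1, 2, 2), pool now (6, 6, 3, 6)
  india: need (3, 2, 2, 1) fits (6, 6, 3, 6); releases (0, 0, 0, 2), pool now (6, 6, 3, 8)
  alpha: need (2, 4, 1, 4) fits (6, 6, 3, 8); releases (1, 1, 0, 1), pool now (7, 7, 3, 9)
  golf: need (2, 0, 1, 2) fits (7, 7, 3, 9); releases (1, 1, 1, 1), pool now (8, 8, 4, 10)


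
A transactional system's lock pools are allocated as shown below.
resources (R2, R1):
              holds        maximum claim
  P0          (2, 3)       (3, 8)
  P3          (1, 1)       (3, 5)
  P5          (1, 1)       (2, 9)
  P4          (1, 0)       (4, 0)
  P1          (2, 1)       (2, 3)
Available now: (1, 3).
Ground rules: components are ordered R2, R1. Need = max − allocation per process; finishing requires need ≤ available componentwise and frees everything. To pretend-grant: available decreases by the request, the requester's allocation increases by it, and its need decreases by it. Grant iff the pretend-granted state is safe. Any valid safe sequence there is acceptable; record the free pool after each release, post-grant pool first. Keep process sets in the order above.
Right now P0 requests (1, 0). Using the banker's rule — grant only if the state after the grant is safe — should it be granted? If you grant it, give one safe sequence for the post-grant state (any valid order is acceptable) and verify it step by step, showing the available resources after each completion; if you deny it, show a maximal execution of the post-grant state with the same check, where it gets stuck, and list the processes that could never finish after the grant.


GRANT. The post-grant state is safe; one safe sequence: P1, P3, P0, P4, P5.
Key observation: the grant leaves (0, 3) free — enough for P1, whose release restarts the cascade.
Verifying the post-grant state step by step:
  pool = (0, 3)
  P1 needs (0, 2) <= (0, 3) -> finishes; pool += (2, 1) = (2, 4)
  P3 needs (2, 4) <= (2, 4) -> finishes; pool += (1, 1) = (3, 5)
  P0 needs (0, 5) <= (3, 5) -> finishes; pool += (3, 3) = (6, 8)
  P4 needs (3, 0) <= (6, 8) -> finishes; pool += (1, 0) = (7, 8)
  P5 needs (1, 8) <= (7, 8) -> finishes; pool += (1, 1) = (8, 9)


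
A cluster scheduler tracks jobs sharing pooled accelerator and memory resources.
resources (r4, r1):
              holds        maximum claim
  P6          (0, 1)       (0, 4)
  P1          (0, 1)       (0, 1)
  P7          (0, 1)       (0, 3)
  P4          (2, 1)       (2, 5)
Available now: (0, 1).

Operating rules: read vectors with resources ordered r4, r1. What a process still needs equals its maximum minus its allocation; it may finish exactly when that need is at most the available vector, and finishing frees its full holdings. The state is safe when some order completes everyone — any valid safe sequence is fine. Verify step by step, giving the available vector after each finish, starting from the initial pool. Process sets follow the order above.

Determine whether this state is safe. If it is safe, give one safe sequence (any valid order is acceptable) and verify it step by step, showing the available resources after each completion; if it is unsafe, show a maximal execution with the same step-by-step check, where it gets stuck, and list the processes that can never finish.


SAFE — a valid safe sequence is P1, P7, P6, P4.
Key observation: P7 is the earliest step where a requested resource binds exactly: need (0, 2), pool (0, 2) at its turn.
Verifying each step:
  pool = (0, 1)
  run P1 (needs (0, 0), free (0, 1)); after release of (0, 1) the pool is (0, 2)
  run P7 (needs (0, 2), free (0, 2)); after release of (0, 1) the pool is (0, 3)
  run P6 (needs (0, 3), free (0, 3)); after release of (0, 1) the pool is (0, 4)
  run P4 (needs (0, 4), free (0, 4)); after release of (2, 1) the pool is (2, 5)


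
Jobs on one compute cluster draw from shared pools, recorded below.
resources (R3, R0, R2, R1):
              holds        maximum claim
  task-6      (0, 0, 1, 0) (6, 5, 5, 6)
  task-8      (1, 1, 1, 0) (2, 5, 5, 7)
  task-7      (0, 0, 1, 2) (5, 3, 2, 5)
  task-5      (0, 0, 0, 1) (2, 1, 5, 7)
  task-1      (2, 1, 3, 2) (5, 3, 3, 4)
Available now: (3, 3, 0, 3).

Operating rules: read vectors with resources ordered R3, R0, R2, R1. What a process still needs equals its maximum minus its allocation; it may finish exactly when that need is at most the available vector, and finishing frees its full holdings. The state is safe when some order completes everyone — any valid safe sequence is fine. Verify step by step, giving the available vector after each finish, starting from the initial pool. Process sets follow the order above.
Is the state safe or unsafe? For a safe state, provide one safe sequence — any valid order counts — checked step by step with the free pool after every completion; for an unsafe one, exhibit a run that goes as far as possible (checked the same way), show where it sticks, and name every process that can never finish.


SAFE, for example via the order task-1, task-7, task-8, task-5, task-6.
Key observation: task-1 marks the first exact bind of the order: its need (3, 2, 0, 2) fits the free (3, 3, 0, 3) with zero slack on a requested resource.
Check, step by step:
  pool = (3, 3, 0, 3)
  run task-1 (needs (3, 2, 0, 2), free (3, 3, 0, 3)); after release of (2, 1, 3, 2) the pool is (5, 4, 3, 5)
  run task-7 (needs (5, 3, 1, 3), free (5, 4, 3, 5)); after release of (0, 0, 1, 2) the pool is (5, 4, 4, 7)
  run task-8 (needs (1, 4, 4, 7), free (5, 4, 4, 7)); after release of (1, 1, 1, 0) the pool is (6, 5, 5, 7)
  run task-5 (needs (2, 1, 5, 6), free (6, 5, 5, 7)); after release of (0, 0, 0, 1) the pool is (6, 5, 5, 8)
  run task-6 (needs (6, 5, 4, 6), free (6, 5, 5, 8)); after release of (0, 0, 1, 0) the pool is (6, 5, 6, 8)


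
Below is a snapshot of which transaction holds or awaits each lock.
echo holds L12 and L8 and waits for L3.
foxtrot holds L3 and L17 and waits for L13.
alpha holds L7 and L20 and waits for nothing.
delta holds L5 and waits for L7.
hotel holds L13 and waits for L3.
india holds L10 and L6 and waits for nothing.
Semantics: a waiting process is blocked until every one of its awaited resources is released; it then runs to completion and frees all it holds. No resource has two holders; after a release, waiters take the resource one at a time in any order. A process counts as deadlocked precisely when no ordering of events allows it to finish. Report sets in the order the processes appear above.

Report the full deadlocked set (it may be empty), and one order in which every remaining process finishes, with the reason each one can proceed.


Deadlocked set: echo, foxtrot and hotel.
Key observation: the waits loop around foxtrot -> hotel -> foxtrot with no way out; echo waits into the deadlock from upstream.
The rest can finish in the order alpha, delta, india.
Step-by-step check:
  run alpha (it waits on nothing); releases L7 and L20
  delta waits on L7 — all released -> runs and releases L5
  run india (it waits on nothing); releases L10 and L6


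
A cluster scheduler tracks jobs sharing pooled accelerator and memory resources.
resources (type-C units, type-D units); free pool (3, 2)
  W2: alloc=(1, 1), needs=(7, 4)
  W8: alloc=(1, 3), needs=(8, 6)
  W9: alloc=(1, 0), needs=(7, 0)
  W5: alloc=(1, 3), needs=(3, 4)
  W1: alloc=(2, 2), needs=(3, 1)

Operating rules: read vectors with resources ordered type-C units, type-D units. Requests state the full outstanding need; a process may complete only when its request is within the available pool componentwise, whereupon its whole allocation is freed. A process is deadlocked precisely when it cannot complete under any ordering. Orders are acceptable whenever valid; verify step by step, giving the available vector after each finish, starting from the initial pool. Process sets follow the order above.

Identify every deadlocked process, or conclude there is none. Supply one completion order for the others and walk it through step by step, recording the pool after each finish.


Deadlocked set: W2, W8 and W9.
Key observation: no order helps: past W1, W5, the free pool tops out at (6, 7), below what each blocked process needs in type-C units.
A valid finishing order for the others: W1, W5. Verifying each step:
  pool = (3, 2)
  W1 needs (3, 1) <= (3, 2) -> finishes; pool += (2, 2) = (5, 4)
  W5 needs (3, 4) <= (5, 4) -> finishes; pool += (1, 3) = (6, 7)
None of the blocked processes ever fits:
  W2 cannot run: need (7, 4) vs free (6, 7) (insufficient type-C units)
  W8 cannot run: need (8, 6) vs free (6, 7) (insufficient type-C units)
  W9 cannot run: need (7, 0) vs free (6, 7) (insufficient type-C units)


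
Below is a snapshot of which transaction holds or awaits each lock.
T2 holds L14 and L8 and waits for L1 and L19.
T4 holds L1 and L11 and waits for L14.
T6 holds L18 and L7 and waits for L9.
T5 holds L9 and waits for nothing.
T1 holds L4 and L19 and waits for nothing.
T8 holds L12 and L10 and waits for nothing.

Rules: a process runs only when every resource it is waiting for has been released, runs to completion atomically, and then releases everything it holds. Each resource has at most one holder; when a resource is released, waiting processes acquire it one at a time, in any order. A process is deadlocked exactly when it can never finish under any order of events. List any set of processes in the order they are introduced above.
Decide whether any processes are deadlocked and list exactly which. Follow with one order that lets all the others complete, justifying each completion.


The deadlocked set is T2 and T4.
Key observation: the loop T2 -> T4 -> T2 blocks itself forever; no other process is dragged down with it.
One completion order for the rest: T5, T6, T8, T1.
Check, step by step:
  T5 waits on nothing -> runs at once and releases L9
  T6: everything it awaited (L9) is free; runs, freeing L18 and L7
  T8 waits on nothing -> runs at once and releases L12 and L10
  T1 waits on nothing -> runs at once and releases L4 and L19


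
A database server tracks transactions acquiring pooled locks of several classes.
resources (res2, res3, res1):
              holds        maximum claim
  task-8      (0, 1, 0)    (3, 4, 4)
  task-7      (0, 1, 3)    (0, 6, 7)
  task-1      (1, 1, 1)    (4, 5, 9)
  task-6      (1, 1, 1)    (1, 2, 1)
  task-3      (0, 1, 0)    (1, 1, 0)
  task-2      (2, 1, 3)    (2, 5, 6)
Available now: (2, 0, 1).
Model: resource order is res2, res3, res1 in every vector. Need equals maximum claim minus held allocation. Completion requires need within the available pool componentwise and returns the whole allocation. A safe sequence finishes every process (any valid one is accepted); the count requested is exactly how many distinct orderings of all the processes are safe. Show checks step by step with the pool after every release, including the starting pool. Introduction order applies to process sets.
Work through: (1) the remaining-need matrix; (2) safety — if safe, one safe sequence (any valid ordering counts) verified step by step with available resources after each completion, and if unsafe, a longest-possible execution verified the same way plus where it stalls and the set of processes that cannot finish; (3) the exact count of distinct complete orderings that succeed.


(1) Outstanding need per process (order res2, res3, res1):
  task-8: (3, 3, 4)
  task-7: (0, 5, 4)
  task-1: (3, 4, 8)
  task-6: (0, 1, 0)
  task-3: (1, 0, 0)
  task-2: (0, 4, 3)
(2) UNSAFE — no complete ordering exists.
Key observation: even finishing task-3, task-6 leaves just (3, 2, 2) free — too little res3 for any of the remaining processes.
A maximal execution: task-3, task-6 — then nothing else fits. Walking it through:
  pool = (2, 0, 1)
  task-3: need (1, 0, 0) fits (2, 0, 1); releases (0, 1, 0), pool now (2, 1, 1)
  task-6: need (0, 1, 0) fits (2, 1, 1); releases (1, 1, 1), pool now (3, 2, 2)
  task-8 still needs (3, 3, 4) but only (3, 2, 2) is free — short on res3 and res1
  task-7 still needs (0, 5, 4) but only (3, 2, 2) is free — short on res3 and res1
  task-1 still needs (3, 4, 8) but only (3, 2, 2) is free — short on res3 and res1
  task-2 still needs (0, 4, 3) but only (3, 2, 2) is free — short on res3 and res1
Never able to finish: task-8, task-7, task-1 and task-2.
(3) The exact count: 0 of the possible complete orderings are safe sequences.


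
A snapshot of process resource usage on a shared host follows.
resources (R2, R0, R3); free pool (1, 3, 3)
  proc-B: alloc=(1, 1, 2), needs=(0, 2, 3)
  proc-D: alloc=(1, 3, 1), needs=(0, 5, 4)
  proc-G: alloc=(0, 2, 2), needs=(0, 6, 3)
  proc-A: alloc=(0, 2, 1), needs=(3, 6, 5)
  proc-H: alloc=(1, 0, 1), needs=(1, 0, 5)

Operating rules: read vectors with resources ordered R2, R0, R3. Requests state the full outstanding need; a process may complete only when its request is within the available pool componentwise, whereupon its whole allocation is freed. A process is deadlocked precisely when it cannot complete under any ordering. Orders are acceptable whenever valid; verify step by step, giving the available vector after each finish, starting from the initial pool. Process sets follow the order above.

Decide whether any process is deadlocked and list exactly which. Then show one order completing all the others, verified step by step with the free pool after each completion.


The deadlocked set is proc-D, proc-G and proc-A.
Key observation: the pool after proc-B, proc-H is (3, 4, 6); every surviving request exceeds it in R0, so progress ends there.
One completion order for the rest: proc-B, proc-H. Verifying each step:
  pool = (1, 3, 3)
  proc-B: need (0, 2, 3) fits (1, 3, 3); releases (1, 1, 2), pool now (2, 4, 5)
  proc-H: need (1, 0, 5) fits (2, 4, 5); releases (1, 0, 1), pool now (3, 4, 6)
None of the blocked processes ever fits:
  blocked: proc-D wants (0, 5, 4), pool (3, 4, 6) — not enough R0
  blocked: proc-G wants (0, 6, 3), pool (3, 4, 6) — not enough R0
  blocked: proc-A wants (3, 6, 5), pool (3, 4, 6) — not enough R0


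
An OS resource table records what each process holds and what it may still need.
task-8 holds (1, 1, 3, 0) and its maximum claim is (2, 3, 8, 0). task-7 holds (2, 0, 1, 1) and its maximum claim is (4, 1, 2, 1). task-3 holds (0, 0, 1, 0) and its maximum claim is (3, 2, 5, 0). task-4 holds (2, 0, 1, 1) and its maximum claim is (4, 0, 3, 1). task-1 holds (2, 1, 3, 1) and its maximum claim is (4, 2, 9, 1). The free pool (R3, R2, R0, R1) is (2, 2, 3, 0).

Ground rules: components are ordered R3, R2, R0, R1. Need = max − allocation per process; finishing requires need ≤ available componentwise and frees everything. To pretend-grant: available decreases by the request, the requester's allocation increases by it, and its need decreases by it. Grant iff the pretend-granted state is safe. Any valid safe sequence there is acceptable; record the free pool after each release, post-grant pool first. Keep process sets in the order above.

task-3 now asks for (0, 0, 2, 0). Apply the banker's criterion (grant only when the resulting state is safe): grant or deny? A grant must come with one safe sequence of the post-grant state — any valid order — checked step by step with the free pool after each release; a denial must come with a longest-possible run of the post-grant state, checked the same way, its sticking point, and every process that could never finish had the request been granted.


GRANT. The post-grant state is safe; one safe sequence: task-7, task-3, task-8, task-1, task-4.
Key observation: with (2, 2, 1, 0) left after the transfer, task-7 can run at once — the state stays safe.
Step-by-step check of the post-grant state:
  pool = (2, 2, 1, 0)
  task-7: need (2, 1, 1, 0) fits (2, 2, 1, 0); releases (2, 0, 1, 1), pool now (4, 2, 2, 1)
  task-3: need (3, 2, 2, 0) fits (4, 2, 2, 1); releases (0, 0, 3, 0), pool now (4, 2, 5, 1)
  task-8: need (1, 2, 5, 0) fits (4, 2, 5, 1); releases (1, 1, 3, 0), pool now (5, 3, 8, 1)
  task-1: need (2, 1, 6, 0) fits (5, 3, 8, 1); releases (2, 1, 3, 1), pool now (7, 4, 11, 2)
  task-4: need (2, 0, 2, 0) fits (7, 4, 11, 2); releases (2, 0, 1, 1), pool now (9, 4, 12, 3)


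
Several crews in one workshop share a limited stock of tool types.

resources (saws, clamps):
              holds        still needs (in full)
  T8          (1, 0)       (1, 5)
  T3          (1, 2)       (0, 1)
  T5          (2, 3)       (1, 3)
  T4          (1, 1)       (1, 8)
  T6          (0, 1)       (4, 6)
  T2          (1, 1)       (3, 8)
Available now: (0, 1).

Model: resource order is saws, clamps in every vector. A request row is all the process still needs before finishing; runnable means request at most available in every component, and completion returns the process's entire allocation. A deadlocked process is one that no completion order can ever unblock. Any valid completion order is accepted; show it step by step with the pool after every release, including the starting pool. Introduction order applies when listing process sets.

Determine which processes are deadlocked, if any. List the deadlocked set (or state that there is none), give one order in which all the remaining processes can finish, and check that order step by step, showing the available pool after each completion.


Deadlocked set: T4 and T2.
Key observation: T3, T5, T8, T6 can finish, but then (4, 7) is all there is, and the blocked group's clamps demands exceed it.
The rest can finish in the order T3, T5, T8, T6. Verifying each step:
  pool = (0, 1)
  run T3 (needs (0, 1), free (0, 1)); after release of (1, 2) the pool is (1, 3)
  run T5 (needs (1, 3), free (1, 3)); after release of (2, 3) the pool is (3, 6)
  run T8 (needs (1, 5), free (3, 6)); after release of (1, 0) the pool is (4, 6)
  run T6 (needs (4, 6), free (4, 6)); after release of (0, 1) the pool is (4, 7)
None of the blocked processes ever fits:
  blocked: T4 wants (1, 8), pool (4, 7) — not enough clamps
  blocked: T2 wants (3, 8), pool (4, 7) — not enough clamps


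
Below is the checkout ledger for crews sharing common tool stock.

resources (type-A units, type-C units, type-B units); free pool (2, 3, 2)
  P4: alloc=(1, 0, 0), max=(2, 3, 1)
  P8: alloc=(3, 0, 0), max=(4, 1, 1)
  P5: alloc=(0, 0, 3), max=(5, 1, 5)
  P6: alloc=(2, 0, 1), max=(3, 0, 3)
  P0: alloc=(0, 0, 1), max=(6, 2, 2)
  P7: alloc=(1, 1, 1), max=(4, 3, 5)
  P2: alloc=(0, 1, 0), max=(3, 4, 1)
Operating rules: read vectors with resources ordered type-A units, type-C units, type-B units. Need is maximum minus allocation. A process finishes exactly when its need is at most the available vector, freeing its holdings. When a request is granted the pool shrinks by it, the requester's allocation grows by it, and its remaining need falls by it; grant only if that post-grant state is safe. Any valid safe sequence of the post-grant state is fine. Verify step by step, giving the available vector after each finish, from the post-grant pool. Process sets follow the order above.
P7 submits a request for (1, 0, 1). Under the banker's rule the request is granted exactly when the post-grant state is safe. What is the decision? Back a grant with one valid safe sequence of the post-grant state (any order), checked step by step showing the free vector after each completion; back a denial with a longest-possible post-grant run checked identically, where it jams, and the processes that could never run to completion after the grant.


DENY — the pretend-granted state is unsafe.
Key observation: after P8, P2, P4 the pool peaks at (5, 4, 1), and each blocked process is short somewhere: P5 on type-B units; P6 on type-B units; P0 on type-A units; P7 on type-B units.
Pretend the grant happened; the run P8, P2, P4 goes as far as possible. Check, step by step:
  pool = (1, 3, 1)
  run P8 (needs (1, 1, 1), free (1, 3, 1)); after release of (3, 0, 0) the pool is (4, 3, 1)
  run P2 (needs (3, 3, 1), free (4, 3, 1)); after release of (0, 1, 0) the pool is (4, 4, 1)
  run P4 (needs (1, 3, 1), free (4, 4, 1)); after release of (1, 0, 0) the pool is (5, 4, 1)
  blocked: P5 wants (5, 1, 2), pool (5, 4, 1) — not enough type-B units
  blocked: P6 wants (1, 0, 2), pool (5, 4, 1) — not enough type-B units
  blocked: P0 wants (6, 2, 1), pool (5, 4, 1) — not enough type-A units
  blocked: P7 wants (2, 2, 3), pool (5, 4, 1) — not enough type-B units
Post-grant, the permanently blocked set is P5, P6, P0 and P7.


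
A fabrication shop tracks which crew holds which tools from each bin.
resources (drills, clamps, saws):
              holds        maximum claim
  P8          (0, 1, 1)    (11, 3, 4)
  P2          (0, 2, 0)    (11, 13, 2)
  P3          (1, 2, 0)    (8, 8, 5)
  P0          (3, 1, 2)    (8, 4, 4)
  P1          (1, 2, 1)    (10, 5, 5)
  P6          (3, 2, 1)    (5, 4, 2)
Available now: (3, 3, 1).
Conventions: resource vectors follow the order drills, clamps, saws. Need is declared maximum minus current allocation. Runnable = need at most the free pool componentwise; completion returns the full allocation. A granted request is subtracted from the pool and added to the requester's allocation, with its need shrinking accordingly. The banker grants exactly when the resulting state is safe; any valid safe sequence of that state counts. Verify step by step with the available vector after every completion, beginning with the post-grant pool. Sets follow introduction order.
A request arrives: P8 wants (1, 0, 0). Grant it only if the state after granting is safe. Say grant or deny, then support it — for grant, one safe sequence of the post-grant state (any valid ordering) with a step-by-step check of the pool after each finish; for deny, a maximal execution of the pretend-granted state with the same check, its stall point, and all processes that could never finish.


DENY. Granting would leave the state unsafe.
Key observation: after P6, P0 the pool peaks at (8, 6, 4), and each blocked process is short somewhere: P8 on drills; P2 on drills, clamps; P3 on saws; P1 on drills.
Pretend the grant happened; the run P6, P0 goes as far as possible. Walking it through:
  pool = (2, 3, 1)
  P6: need (2, 2, 1) fits (2, 3, 1); releases (3, 2, 1), pool now (5, 5, 2)
  P0: need (5, 3, 2) fits (5, 5, 2); releases (3, 1, 2), pool now (8, 6, 4)
  P8 still needs (10, 2, 3) but only (8, 6, 4) is free — short on drills
  P2 still needs (11, 11, 2) but only (8, 6, 4) is free — short on drills and clamps
  P3 still needs (7, 6, 5) but only (8, 6, 4) is free — short on saws
  P1 still needs (9, 3, 4) but only (8, 6, 4) is free — short on drills
Post-grant, the permanently blocked set is P8, P2, P3 and P1.


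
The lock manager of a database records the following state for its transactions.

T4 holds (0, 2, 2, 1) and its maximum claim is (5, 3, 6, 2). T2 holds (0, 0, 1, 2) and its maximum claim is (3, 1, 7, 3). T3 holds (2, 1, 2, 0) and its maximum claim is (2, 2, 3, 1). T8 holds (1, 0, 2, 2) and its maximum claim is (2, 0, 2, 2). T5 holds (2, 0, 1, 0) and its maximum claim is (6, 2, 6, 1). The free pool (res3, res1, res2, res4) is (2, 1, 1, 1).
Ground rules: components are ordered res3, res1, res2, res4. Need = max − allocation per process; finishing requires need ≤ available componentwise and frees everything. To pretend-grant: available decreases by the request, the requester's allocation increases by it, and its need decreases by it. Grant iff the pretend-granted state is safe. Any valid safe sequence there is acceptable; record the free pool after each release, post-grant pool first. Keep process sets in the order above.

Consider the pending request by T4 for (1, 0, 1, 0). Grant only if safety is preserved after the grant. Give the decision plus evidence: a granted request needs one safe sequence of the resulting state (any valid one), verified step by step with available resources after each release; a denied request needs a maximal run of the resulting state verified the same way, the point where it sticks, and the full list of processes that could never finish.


GRANT — the state after the grant stays safe, e.g. via T8, T3, T4, T5, T2.
Key observation: the transfer keeps a workable pool ((1, 1, 0, 1)); T8 starts the safe sequence.
Check on the post-grant state, step by step:
  pool = (1, 1, 0, 1)
  run T8 (needs (1, 0, 0, 0), free (1, 1, 0, 1)); after release of (1, 0, 2, 2) the pool is (2, 1, 2, 3)
  run T3 (needs (0, 1, 1, 1), free (2, 1, 2, 3)); after release of (2, 1, 2, 0) the pool is (4, 2, 4, 3)
  run T4 (needs (4, 1, 3, 1), free (4, 2, 4, 3)); after release of (1, 2, 3, 1) the pool is (5, 4, 7, 4)
  run T5 (needs (4, 2, 5, 1), free (5, 4, 7, 4)); after release of (2, 0, 1, 0) the pool is (7, 4, 8, 4)
  run T2 (needs (3, 1, 6, 1), free (7, 4, 8, 4)); after release of (0, 0, 1, 2) the pool is (7, 4, 9, 6)


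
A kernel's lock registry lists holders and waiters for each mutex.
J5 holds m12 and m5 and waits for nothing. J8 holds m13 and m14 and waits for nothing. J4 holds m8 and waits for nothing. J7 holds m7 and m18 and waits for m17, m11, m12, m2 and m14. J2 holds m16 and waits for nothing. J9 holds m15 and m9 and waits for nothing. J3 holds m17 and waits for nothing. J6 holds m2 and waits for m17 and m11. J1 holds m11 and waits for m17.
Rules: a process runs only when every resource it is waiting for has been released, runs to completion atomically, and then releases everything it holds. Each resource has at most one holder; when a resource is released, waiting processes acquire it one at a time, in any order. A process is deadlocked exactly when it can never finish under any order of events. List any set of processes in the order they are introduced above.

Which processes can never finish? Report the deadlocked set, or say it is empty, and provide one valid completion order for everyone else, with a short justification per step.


Nothing here is deadlocked.
Key observation: all waits point, directly or indirectly, at processes that can finish, so nothing is permanently blocked.
A valid finishing order for the others: J3, J1, J9, J6, J4, J2, J5, J8, J7.
Verifying each step:
  J3 waits on nothing -> runs at once and releases m17
  J1: everything it awaited (m17) is free; runs, freeing m11
  J9 waits on nothing -> runs at once and releases m15 and m9
  J6: everything it awaited (m17 and m11) is free; runs, freeing m2
  J4 waits on nothing -> runs at once and releases m8
  J2 waits on nothing -> runs at once and releases m16
  J5 waits on nothing -> runs at once and releases m12 and m5
  J8 waits on nothing -> runs at once and releases m13 and m14
  J7: everything it awaited (m17, m11, m12, m2 and m14) is free; runs, freeing m7 and m18
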